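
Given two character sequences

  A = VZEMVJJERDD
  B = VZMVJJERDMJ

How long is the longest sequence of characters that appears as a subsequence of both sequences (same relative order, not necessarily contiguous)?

Let dp[i][j] be the LCS length of the first i characters of A and the first j characters of B. dp[i][j] = dp[i-1][j-1]+1 when the i-th and j-th characters match, else max(dp[i-1][j], dp[i][j-1]).
    ·  V  Z  M  V  J  J  E  R  D  M  J
 ·  0  0  0  0  0  0  0  0  0  0  0  0
 V  0  1  1  1  1  1  1  1  1  1  1  1
 Z  0  1  2  2  2  2  2  2  2  2  2  2
 E  0  1  2  2  2  2  2  3  3  3  3  3
 M  0  1  2  3  3  3  3  3  3  3  4  4
 V  0  1  2  3  4  4  4  4  4  4  4  4
 J  0  1  2  3  4  5  5  5  5  5  5  5
 J  0  1  2  3  4  5  6  6  6  6  6  6
 E  0  1  2  3  4  5  6  7  7  7  7  7
 R  0  1  2  3  4  5  6  7  8  8  8  8
 D  0  1  2  3  4  5  6  7  8  9  9  9
 D  0  1  2  3  4  5  6  7  8  9  9  9
dp[11][11] = 9. One LCS (by backtracking along matches): VZMVJJERD.

9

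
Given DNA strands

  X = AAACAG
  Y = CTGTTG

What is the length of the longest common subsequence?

2

One common subsequence of length 2: C [4,1] → G [6,6]. Since dp[6][6] = 2, nothing longer is possible.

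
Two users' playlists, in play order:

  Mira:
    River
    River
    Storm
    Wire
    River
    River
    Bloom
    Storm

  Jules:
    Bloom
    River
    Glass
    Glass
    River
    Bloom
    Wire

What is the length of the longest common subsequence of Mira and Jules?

3

Match River [1,2] → River [2,5] → Wire [4,7] — 3 songs in the same relative order in both. Since dp[8][7] = 3, nothing longer is possible.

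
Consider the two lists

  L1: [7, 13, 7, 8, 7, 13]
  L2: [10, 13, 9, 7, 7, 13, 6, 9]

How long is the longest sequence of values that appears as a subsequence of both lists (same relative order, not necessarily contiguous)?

Pick 13 [2,2]; then 7 [3,4]; then 7 [5,5]; then 13 [6,6]; all 4 values appear in both, in order. The LCS DP gives dp[6][8] = 4, so this is optimal.

4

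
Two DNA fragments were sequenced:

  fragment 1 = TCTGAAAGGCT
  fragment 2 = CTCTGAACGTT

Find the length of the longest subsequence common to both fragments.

Pick T [1,2], then C [2,3], then T [3,4], then G [4,5], then A [5,6], then A [6,7], then G [8,9], then T [11,11]; all 8 bases appear in both, in order. Since dp[11][11] = 8, nothing longer is possible.

8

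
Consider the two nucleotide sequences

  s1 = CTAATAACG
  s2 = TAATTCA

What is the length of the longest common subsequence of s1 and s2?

Pick T at s1[2]=s2[1], then A at s1[3]=s2[2], then A at s1[4]=s2[3], then T at s1[5]=s2[5], then A at s1[7]=s2[7]; all 5 bases appear in both, in order. The LCS DP gives dp[9][7] = 5, so this is optimal.

5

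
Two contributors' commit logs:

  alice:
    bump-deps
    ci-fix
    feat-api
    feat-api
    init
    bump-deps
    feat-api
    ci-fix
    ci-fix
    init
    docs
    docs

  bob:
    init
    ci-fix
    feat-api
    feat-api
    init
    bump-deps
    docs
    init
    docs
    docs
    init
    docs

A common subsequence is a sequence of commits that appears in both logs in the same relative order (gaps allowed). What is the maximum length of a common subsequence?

Taking ci-fix [2,2], then feat-api [3,3], then feat-api [4,4], then init [5,5], then bump-deps [6,6], then init [10,8], then docs [11,10], then docs [12,12] gives a common subsequence of length 8. dp[12][12] = 8 confirms this is the maximum.

8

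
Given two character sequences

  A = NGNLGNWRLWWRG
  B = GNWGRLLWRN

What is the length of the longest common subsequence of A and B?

7

Taking G at A[2]=B[1], then N at A[3]=B[2], then G at A[5]=B[4], then R at A[8]=B[5], then L at A[9]=B[7], then W at A[11]=B[8], then R at A[12]=B[9] gives a common subsequence of length 7, and the DP table's final entry dp[13][10] is also 7, so no common subsequence is longer.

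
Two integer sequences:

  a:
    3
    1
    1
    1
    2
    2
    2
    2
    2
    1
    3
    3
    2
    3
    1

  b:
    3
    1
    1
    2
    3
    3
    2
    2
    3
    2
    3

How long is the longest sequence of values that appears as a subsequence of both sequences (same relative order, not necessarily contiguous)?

9

Match 3 [1,1], then 1 [3,2], then 1 [4,3], then 2 [5,4], then 2 [8,7], then 2 [9,8], then 3 [12,9], then 2 [13,10], then 3 [14,11] — 9 values in the same relative order in both. dp[15][11] = 9 confirms this is the maximum.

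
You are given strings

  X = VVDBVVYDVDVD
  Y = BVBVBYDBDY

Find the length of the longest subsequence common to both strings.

6

Let dp[i][j] be the LCS length of the first i characters of X and the first j characters of Y. dp[i][j] = dp[i-1][j-1]+1 when the i-th and j-th characters match, else max(dp[i-1][j], dp[i][j-1]).
    ·  B  V  B  V  B  Y  D  B  D  Y
 ·  0  0  0  0  0  0  0  0  0  0  0
 V  0  0  1  1  1  1  1  1  1  1  1
 V  0  0  1  1  2  2  2  2  2  2  2
 D  0  0  1  1  2  2  2  3  3  3  3
 B  0  1  1  2  2  3  3  3  4  4  4
 V  0  1  2  2  3  3  3  3  4  4  4
 V  0  1  2  2  3  3  3  3  4  4  4
 Y  0  1  2  2  3  3  4  4  4  4  5
 D  0  1  2  2  3  3  4  5  5  5  5
 V  0  1  2  2  3  3  4  5  5  5  5
 D  0  1  2  2  3  3  4  5  5  6  6
 V  0  1  2  2  3  3  4  5  5  6  6
 D  0  1  2  2  3  3  4  5  5  6  6
dp[12][10] = 6. One LCS (by backtracking along matches): VVBYDD.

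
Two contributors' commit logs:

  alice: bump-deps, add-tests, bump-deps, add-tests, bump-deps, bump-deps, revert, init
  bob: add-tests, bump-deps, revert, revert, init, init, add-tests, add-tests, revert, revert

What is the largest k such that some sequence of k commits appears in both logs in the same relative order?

Match bump-deps (alice #1, bob #2); then add-tests (alice #2, bob #7); then add-tests (alice #4, bob #8); then revert (alice #7, bob #10) — 4 commits in the same relative order in both. dp[8][10] = 4 confirms this is the maximum.

4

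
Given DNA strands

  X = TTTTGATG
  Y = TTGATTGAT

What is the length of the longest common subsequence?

7

Pick T at X[1]=Y[1]; then T at X[2]=Y[2]; then T at X[3]=Y[5]; then T at X[4]=Y[6]; then G at X[5]=Y[7]; then A at X[6]=Y[8]; then T at X[7]=Y[9]; all 7 bases appear in both, in order, and the DP table's final entry dp[8][9] is also 7, so no common subsequence is longer.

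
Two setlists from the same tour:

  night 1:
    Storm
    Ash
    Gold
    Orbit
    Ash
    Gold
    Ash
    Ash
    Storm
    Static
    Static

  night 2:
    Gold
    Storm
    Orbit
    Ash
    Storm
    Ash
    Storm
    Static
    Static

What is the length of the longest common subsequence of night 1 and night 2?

7

One common subsequence of length 7: Storm at night 1[1]=night 2[2], Orbit at night 1[4]=night 2[3], Ash at night 1[5]=night 2[4], Ash at night 1[8]=night 2[6], Storm at night 1[9]=night 2[7], Static at night 1[10]=night 2[8], Static at night 1[11]=night 2[9]. The LCS DP gives dp[11][9] = 7, so this is optimal.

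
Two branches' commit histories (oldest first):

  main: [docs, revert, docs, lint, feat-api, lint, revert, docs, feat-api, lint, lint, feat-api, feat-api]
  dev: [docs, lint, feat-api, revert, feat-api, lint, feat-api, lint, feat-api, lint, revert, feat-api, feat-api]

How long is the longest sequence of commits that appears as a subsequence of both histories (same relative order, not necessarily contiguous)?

9

Taking docs (main #1, dev #1), revert (main #2, dev #4), lint (main #4, dev #6), feat-api (main #5, dev #7), lint (main #6, dev #8), feat-api (main #9, dev #9), lint (main #10, dev #10), feat-api (main #12, dev #12), feat-api (main #13, dev #13) gives a common subsequence of length 9. dp[13][13] = 9 confirms this is the maximum.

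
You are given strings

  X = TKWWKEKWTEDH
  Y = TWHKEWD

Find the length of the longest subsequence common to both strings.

6

Let dp[i][j] be the LCS length of the first i characters of X and the first j characters of Y. dp[i][j] = dp[i-1][j-1]+1 when the i-th and j-th characters match, else max(dp[i-1][j], dp[i][j-1]).
    ·  T  W  H  K  E  W  D
 ·  0  0  0  0  0  0  0  0
 T  0  1  1  1  1  1  1  1
 K  0  1  1  1  2  2  2  2
 W  0  1  2  2  2  2  3  3
 W  0  1  2  2  2  2  3  3
 K  0  1  2  2  3  3  3  3
 E  0  1  2  2  3  4  4  4
 K  0  1  2  2  3  4  4  4
 W  0  1  2  2  3  4  5  5
 T  0  1  2  2  3  4  5  5
 E  0  1  2  2  3  4  5  5
 D  0  1  2  2  3  4  5  6
 H  0  1  2  3  3  4  5  6
dp[12][7] = 6. One LCS (by backtracking along matches): TWKEWD.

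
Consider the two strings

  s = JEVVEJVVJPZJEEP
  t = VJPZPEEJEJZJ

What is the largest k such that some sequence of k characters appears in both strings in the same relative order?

7

One common subsequence of length 7: J at s[1]=t[2], E at s[2]=t[6], E at s[5]=t[7], J at s[6]=t[8], J at s[9]=t[10], Z at s[11]=t[11], J at s[12]=t[12]. The LCS DP gives dp[15][12] = 7, so this is optimal.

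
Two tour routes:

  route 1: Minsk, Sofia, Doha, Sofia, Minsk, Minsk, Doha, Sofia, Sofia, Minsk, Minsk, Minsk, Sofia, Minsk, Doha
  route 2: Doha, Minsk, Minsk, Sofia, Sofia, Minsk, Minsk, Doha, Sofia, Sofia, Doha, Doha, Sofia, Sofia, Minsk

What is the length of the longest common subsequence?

10

One common subsequence of length 10: Minsk at route 1[1]=route 2[3], Sofia at route 1[2]=route 2[4], Sofia at route 1[4]=route 2[5], Minsk at route 1[5]=route 2[6], Minsk at route 1[6]=route 2[7], Doha at route 1[7]=route 2[8], Sofia at route 1[8]=route 2[10], Sofia at route 1[9]=route 2[13], Sofia at route 1[13]=route 2[14], Minsk at route 1[14]=route 2[15]. The LCS DP gives dp[15][15] = 10, so this is optimal.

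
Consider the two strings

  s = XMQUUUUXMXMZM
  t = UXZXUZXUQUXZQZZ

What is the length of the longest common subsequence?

Match X [1,4], U [4,5], U [5,8], U [7,10], X [8,11], Z [12,15] — 6 characters in the same relative order in both. The LCS DP gives dp[13][15] = 6, so this is optimal.

6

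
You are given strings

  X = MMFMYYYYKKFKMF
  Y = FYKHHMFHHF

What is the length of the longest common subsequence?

5

Let dp[i][j] be the LCS length of the first i characters of X and the first j characters of Y. dp[i][j] = dp[i-1][j-1]+1 when the i-th and j-th characters match, else max(dp[i-1][j], dp[i][j-1]).
    ·  F  Y  K  H  H  M  F  H  H  F
 ·  0  0  0  0  0  0  0  0  0  0  0
 M  0  0  0  0  0  0  1  1  1  1  1
 M  0  0  0  0  0  0  1  1  1  1  1
 F  0  1  1  1  1  1  1  2  2  2  2
 M  0  1  1  1  1  1  2  2  2  2  2
 Y  0  1  2  2  2  2  2  2  2  2  2
 Y  0  1  2  2  2  2  2  2  2  2  2
 Y  0  1  2  2  2  2  2  2  2  2  2
 Y  0  1  2  2  2  2  2  2  2  2  2
 K  0  1  2  3  3  3  3  3  3  3  3
 K  0  1  2  3  3  3  3  3  3  3  3
 F  0  1  2  3  3  3  3  4  4  4  4
 K  0  1  2  3  3  3  3  4  4  4  4
 M  0  1  2  3  3  3  4  4  4  4  4
 F  0  1  2  3  3  3  4  5  5  5  5
dp[14][10] = 5. One LCS (by backtracking along matches): FYKFF.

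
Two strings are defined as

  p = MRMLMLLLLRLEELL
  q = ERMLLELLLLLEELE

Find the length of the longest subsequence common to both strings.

Taking R (p #2, q #2), M (p #3, q #3), L (p #4, q #5), L (p #6, q #7), L (p #7, q #8), L (p #8, q #9), L (p #9, q #10), L (p #11, q #11), E (p #12, q #12), E (p #13, q #13), L (p #14, q #14) gives a common subsequence of length 11, and the DP table's final entry dp[15][15] is also 11, so no common subsequence is longer.

11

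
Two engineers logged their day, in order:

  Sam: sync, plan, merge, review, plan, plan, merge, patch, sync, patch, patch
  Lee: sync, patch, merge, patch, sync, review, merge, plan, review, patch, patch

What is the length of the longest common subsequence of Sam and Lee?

Taking sync at Sam[1]=Lee[1]; then merge at Sam[3]=Lee[3]; then review at Sam[4]=Lee[6]; then plan at Sam[5]=Lee[8]; then patch at Sam[10]=Lee[10]; then patch at Sam[11]=Lee[11] gives a common subsequence of length 6. dp[11][11] = 6 confirms this is the maximum.

6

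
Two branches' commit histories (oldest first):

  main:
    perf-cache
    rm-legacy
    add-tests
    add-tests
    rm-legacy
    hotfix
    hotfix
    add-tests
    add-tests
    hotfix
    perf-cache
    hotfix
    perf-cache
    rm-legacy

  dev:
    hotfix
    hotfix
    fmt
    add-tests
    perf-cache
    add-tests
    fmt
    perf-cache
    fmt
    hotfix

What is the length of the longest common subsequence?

6

Match hotfix at main[6]=dev[1], hotfix at main[7]=dev[2], add-tests at main[8]=dev[4], add-tests at main[9]=dev[6], perf-cache at main[11]=dev[8], hotfix at main[12]=dev[10] — 6 commits in the same relative order in both. dp[14][10] = 6 confirms this is the maximum.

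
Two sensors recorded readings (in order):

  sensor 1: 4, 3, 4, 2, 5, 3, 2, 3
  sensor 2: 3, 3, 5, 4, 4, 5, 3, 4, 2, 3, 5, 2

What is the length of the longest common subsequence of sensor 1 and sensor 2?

Pick 4 at sensor 1[1]=sensor 2[5], then 3 at sensor 1[2]=sensor 2[7], then 4 at sensor 1[3]=sensor 2[8], then 2 at sensor 1[4]=sensor 2[9], then 5 at sensor 1[5]=sensor 2[11], then 2 at sensor 1[7]=sensor 2[12]; all 6 values appear in both, in order. The LCS DP gives dp[8][12] = 6, so this is optimal.

6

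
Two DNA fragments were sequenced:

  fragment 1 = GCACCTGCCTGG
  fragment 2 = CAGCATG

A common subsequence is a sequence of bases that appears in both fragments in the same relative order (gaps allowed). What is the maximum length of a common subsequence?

Taking C (fragment 1 #2, fragment 2 #1) → A (fragment 1 #3, fragment 2 #2) → G (fragment 1 #7, fragment 2 #3) → C (fragment 1 #8, fragment 2 #4) → T (fragment 1 #10, fragment 2 #6) → G (fragment 1 #12, fragment 2 #7) gives a common subsequence of length 6. The LCS DP gives dp[12][7] = 6, so this is optimal.

6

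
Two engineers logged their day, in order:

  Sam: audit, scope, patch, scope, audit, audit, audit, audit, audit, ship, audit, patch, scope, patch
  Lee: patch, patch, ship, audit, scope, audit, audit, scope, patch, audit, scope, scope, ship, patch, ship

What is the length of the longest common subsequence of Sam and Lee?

7

Pick audit at Sam[1]=Lee[4]; then scope at Sam[4]=Lee[5]; then audit at Sam[5]=Lee[6]; then audit at Sam[6]=Lee[7]; then audit at Sam[7]=Lee[10]; then ship at Sam[10]=Lee[13]; then patch at Sam[12]=Lee[14]; all 7 tasks appear in both, in order. dp[14][15] = 7 confirms this is the maximum.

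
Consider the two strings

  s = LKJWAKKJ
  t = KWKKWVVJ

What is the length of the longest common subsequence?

Let dp[i][j] be the LCS length of the first i characters of s and the first j characters of t. dp[i][j] = dp[i-1][j-1]+1 when the i-th and j-th characters match, else max(dp[i-1][j], dp[i][j-1]).
    ·  K  W  K  K  W  V  V  J
 ·  0  0  0  0  0  0  0  0  0
 L  0  0  0  0  0  0  0  0  0
 K  0  1  1  1  1  1  1  1  1
 J  0  1  1  1  1  1  1  1  2
 W  0  1  2  2  2  2  2  2  2
 A  0  1  2  2  2  2  2  2  2
 K  0  1  2  3  3  3  3  3  3
 K  0  1  2  3  4  4  4  4  4
 J  0  1  2  3  4  4  4  4  5
dp[8][8] = 5. One LCS (by backtracking along matches): KWKKJ.

5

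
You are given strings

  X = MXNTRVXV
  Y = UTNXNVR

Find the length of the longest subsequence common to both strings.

3

Taking X at X[2]=Y[4], then N at X[3]=Y[5], then R at X[5]=Y[7] gives a common subsequence of length 3. Since dp[8][7] = 3, nothing longer is possible.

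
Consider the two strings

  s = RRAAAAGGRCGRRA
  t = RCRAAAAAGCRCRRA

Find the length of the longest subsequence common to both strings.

Taking R at s[1]=t[1]; then R at s[2]=t[3]; then A at s[3]=t[5]; then A at s[4]=t[6]; then A at s[5]=t[7]; then A at s[6]=t[8]; then G at s[7]=t[9]; then R at s[9]=t[11]; then C at s[10]=t[12]; then R at s[12]=t[13]; then R at s[13]=t[14]; then A at s[14]=t[15] gives a common subsequence of length 12. dp[14][15] = 12 confirms this is the maximum.

12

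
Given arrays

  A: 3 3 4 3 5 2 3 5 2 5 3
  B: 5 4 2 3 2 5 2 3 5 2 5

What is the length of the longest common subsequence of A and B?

Let dp[i][j] be the LCS length of the first i values of A and the first j values of B. dp[i][j] = dp[i-1][j-1]+1 when the i-th and j-th values match, else max(dp[i-1][j], dp[i][j-1]).
    ·  5  4  2  3  2  5  2  3  5  2  5
 ·  0  0  0  0  0  0  0  0  0  0  0  0
 3  0  0  0  0  1  1  1  1  1  1  1  1
 3  0  0  0  0  1  1  1  1  2  2  2  2
 4  0  0  1  1  1  1  1  1  2  2  2  2
 3  0  0  1  1  2  2  2  2  2  2  2  2
 5  0  1  1  1  2  2  3  3  3  3  3  3
 2  0  1  1  2  2  3  3  4  4  4  4  4
 3  0  1  1  2  3  3  3  4  5  5  5  5
 5  0  1  1  2  3  3  4  4  5  6  6  6
 2  0  1  1  2  3  4  4  5  5  6  7  7
 5  0  1  1  2  3  4  5  5  5  6  7  8
 3  0  1  1  2  3  4  5  5  6  6  7  8
dp[11][11] = 8. One LCS (by backtracking along matches): 4, 3, 5, 2, 3, 5, 2, 5.

8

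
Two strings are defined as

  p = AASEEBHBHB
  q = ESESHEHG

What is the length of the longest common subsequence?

4

Let dp[i][j] be the LCS length of the first i characters of p and the first j characters of q. dp[i][j] = dp[i-1][j-1]+1 when the i-th and j-th characters match, else max(dp[i-1][j], dp[i][j-1]).
    ·  E  S  E  S  H  E  H  G
 ·  0  0  0  0  0  0  0  0  0
 A  0  0  0  0  0  0  0  0  0
 A  0  0  0  0  0  0  0  0  0
 S  0  0  1  1  1  1  1  1  1
 E  0  1  1  2  2  2  2  2  2
 E  0  1  1  2  2  2  3  3  3
 B  0  1  1  2  2  2  3  3  3
 H  0  1  1  2  2  3  3  4  4
 B  0  1  1  2  2  3  3  4  4
 H  0  1  1  2  2  3  3  4  4
 B  0  1  1  2  2  3  3  4  4
dp[10][8] = 4. One LCS (by backtracking along matches): SEEH.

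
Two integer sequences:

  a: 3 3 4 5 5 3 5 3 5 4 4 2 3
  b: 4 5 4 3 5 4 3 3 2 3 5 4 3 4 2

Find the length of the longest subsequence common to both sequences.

One common subsequence of length 9: 4 [3,1], 5 [4,2], 5 [5,5], 3 [6,8], 3 [8,10], 5 [9,11], 4 [10,12], 4 [11,14], 2 [12,15]. dp[13][15] = 9 confirms this is the maximum.

9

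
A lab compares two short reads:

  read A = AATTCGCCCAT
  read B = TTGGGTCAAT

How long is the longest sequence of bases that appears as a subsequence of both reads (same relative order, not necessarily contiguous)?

6

Match T [3,1]; then T [4,2]; then G [6,5]; then C [7,7]; then A [10,9]; then T [11,10] — 6 bases in the same relative order in both. Since dp[11][10] = 6, nothing longer is possible.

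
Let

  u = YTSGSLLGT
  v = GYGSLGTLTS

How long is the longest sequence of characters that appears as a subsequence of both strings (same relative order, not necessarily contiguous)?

Let dp[i][j] be the LCS length of the first i characters of u and the first j characters of v. dp[i][j] = dp[i-1][j-1]+1 when the i-th and j-th characters match, else max(dp[i-1][j], dp[i][j-1]).
    ·  G  Y  G  S  L  G  T  L  T  S
 ·  0  0  0  0  0  0  0  0  0  0  0
 Y  0  0  1  1  1  1  1  1  1  1  1
 T  0  0  1  1  1  1  1  2  2  2  2
 S  0  0  1  1  2  2  2  2  2  2  3
 G  0  1  1  2  2  2  3  3  3  3  3
 S  0  1  1  2  3  3  3  3  3  3  4
 L  0  1  1  2  3  4  4  4  4  4  4
 L  0  1  1  2  3  4  4  4  5  5  5
 G  0  1  1  2  3  4  5  5  5  5  5
 T  0  1  1  2  3  4  5  6  6  6  6
dp[9][10] = 6. One LCS (by backtracking along matches): YGSLLT.

6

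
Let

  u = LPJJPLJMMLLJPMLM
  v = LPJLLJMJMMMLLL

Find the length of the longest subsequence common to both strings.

One common subsequence of length 10: L [1,1]; then P [2,2]; then J [3,3]; then J [4,6]; then J [7,8]; then M [8,10]; then M [9,11]; then L [10,12]; then L [11,13]; then L [15,14]. The LCS DP gives dp[16][14] = 10, so this is optimal.

10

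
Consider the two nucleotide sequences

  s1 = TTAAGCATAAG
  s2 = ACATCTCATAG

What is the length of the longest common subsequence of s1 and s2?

7

One common subsequence of length 7: T at s1[1]=s2[4]; then T at s1[2]=s2[6]; then C at s1[6]=s2[7]; then A at s1[7]=s2[8]; then T at s1[8]=s2[9]; then A at s1[10]=s2[10]; then G at s1[11]=s2[11], and the DP table's final entry dp[11][11] is also 7, so no common subsequence is longer.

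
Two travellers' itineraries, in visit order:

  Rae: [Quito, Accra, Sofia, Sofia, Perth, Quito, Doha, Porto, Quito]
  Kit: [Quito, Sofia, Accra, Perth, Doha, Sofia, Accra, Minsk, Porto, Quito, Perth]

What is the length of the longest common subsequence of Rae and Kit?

Match Quito at Rae[1]=Kit[1] → Accra at Rae[2]=Kit[3] → Perth at Rae[5]=Kit[4] → Doha at Rae[7]=Kit[5] → Porto at Rae[8]=Kit[9] → Quito at Rae[9]=Kit[10] — 6 stops in the same relative order in both. dp[9][11] = 6 confirms this is the maximum.

6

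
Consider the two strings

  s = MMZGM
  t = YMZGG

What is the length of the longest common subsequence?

Let dp[i][j] be the LCS length of the first i characters of s and the first j characters of t. dp[i][j] = dp[i-1][j-1]+1 when the i-th and j-th characters match, else max(dp[i-1][j], dp[i][j-1]).
    ·  Y  M  Z  G  G
 ·  0  0  0  0  0  0
 M  0  0  1  1  1  1
 M  0  0  1  1  1  1
 Z  0  0  1  2  2  2
 G  0  0  1  2  3  3
 M  0  0  1  2  3  3
dp[5][5] = 3. One LCS (by backtracking along matches): MZG.

3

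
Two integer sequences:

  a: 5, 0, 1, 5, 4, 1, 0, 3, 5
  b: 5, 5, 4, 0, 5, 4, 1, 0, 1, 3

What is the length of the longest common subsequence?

7

Pick 5 at a[1]=b[2]; then 0 at a[2]=b[4]; then 5 at a[4]=b[5]; then 4 at a[5]=b[6]; then 1 at a[6]=b[7]; then 0 at a[7]=b[8]; then 3 at a[8]=b[10]; all 7 values appear in both, in order, and the DP table's final entry dp[9][10] is also 7, so no common subsequence is longer.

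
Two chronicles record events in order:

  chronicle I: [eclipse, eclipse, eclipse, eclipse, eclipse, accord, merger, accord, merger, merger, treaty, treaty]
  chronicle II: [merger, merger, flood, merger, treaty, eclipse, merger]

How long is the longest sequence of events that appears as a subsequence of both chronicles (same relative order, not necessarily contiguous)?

4

One common subsequence of length 4: merger (chronicle I #7, chronicle II #1); then merger (chronicle I #9, chronicle II #2); then merger (chronicle I #10, chronicle II #4); then treaty (chronicle I #11, chronicle II #5). dp[12][7] = 4 confirms this is the maximum.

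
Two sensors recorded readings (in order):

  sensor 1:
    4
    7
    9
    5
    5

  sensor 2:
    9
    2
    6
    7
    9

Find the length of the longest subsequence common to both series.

2

One common subsequence of length 2: 7 [2,4] → 9 [3,5], and the DP table's final entry dp[5][5] is also 2, so no common subsequence is longer.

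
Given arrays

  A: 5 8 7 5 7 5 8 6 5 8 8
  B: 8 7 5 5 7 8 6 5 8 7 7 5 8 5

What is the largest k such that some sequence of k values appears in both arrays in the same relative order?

9

Taking 8 [2,1], then 7 [3,2], then 5 [4,4], then 7 [5,5], then 8 [7,6], then 6 [8,7], then 5 [9,8], then 8 [10,9], then 8 [11,13] gives a common subsequence of length 9. The LCS DP gives dp[11][14] = 9, so this is optimal.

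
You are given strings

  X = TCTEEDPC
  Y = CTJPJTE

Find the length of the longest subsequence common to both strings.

3

Let dp[i][j] be the LCS length of the first i characters of X and the first j characters of Y. dp[i][j] = dp[i-1][j-1]+1 when the i-th and j-th characters match, else max(dp[i-1][j], dp[i][j-1]).
    ·  C  T  J  P  J  T  E
 ·  0  0  0  0  0  0  0  0
 T  0  0  1  1  1  1  1  1
 C  0  1  1  1  1  1  1  1
 T  0  1  2  2  2  2  2  2
 E  0  1  2  2  2  2  2  3
 E  0  1  2  2  2  2  2  3
 D  0  1  2  2  2  2  2  3
 P  0  1  2  2  3  3  3  3
 C  0  1  2  2  3  3  3  3
dp[8][7] = 3. One LCS (by backtracking along matches): TTE.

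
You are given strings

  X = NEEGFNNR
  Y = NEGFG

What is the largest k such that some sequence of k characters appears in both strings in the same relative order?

4

One common subsequence of length 4: N at X[1]=Y[1], then E at X[3]=Y[2], then G at X[4]=Y[3], then F at X[5]=Y[4]. Since dp[8][5] = 4, nothing longer is possible.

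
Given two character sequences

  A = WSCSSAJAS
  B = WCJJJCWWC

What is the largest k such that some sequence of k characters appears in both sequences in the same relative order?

3

Match W (A #1, B #1) → C (A #3, B #2) → J (A #7, B #5) — 3 characters in the same relative order in both. The LCS DP gives dp[9][9] = 3, so this is optimal.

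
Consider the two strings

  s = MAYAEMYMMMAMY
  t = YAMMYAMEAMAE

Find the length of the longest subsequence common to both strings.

7

Pick Y [3,1], then A [4,2], then M [6,4], then Y [7,5], then M [8,7], then M [10,10], then A [11,11]; all 7 characters appear in both, in order. dp[13][12] = 7 confirms this is the maximum.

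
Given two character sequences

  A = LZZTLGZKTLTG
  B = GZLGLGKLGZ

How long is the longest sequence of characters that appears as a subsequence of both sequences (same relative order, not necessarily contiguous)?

6

Taking L (A #1, B #3); then L (A #5, B #5); then G (A #6, B #6); then K (A #8, B #7); then L (A #10, B #8); then G (A #12, B #9) gives a common subsequence of length 6. The LCS DP gives dp[12][10] = 6, so this is optimal.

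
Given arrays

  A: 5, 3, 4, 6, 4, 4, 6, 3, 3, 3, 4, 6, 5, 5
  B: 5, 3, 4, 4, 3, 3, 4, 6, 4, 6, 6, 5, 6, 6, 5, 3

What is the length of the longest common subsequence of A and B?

10

One common subsequence of length 10: 5 [1,1]; then 3 [2,2]; then 4 [3,3]; then 4 [5,4]; then 4 [6,7]; then 6 [7,8]; then 4 [11,9]; then 6 [12,11]; then 5 [13,12]; then 5 [14,15], and the DP table's final entry dp[14][16] is also 10, so no common subsequence is longer.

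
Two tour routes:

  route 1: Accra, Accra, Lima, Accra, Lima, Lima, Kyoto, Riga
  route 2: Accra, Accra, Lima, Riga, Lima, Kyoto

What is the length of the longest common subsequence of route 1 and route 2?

5

Pick Accra (route 1 #1, route 2 #1), then Accra (route 1 #2, route 2 #2), then Lima (route 1 #3, route 2 #3), then Lima (route 1 #6, route 2 #5), then Kyoto (route 1 #7, route 2 #6); all 5 stops appear in both, in order. dp[8][6] = 5 confirms this is the maximum.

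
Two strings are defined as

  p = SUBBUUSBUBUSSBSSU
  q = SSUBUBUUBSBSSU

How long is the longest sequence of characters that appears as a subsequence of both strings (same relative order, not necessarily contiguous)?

12

Match S [1,2]; then U [2,3]; then B [3,4]; then B [4,6]; then U [6,7]; then U [9,8]; then B [10,9]; then S [13,10]; then B [14,11]; then S [15,12]; then S [16,13]; then U [17,14] — 12 characters in the same relative order in both. dp[17][14] = 12 confirms this is the maximum.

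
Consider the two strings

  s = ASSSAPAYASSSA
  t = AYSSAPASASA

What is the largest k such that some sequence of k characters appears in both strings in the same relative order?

Pick A (s #1, t #1), S (s #3, t #3), S (s #4, t #4), A (s #5, t #5), P (s #6, t #6), A (s #7, t #7), A (s #9, t #9), S (s #12, t #10), A (s #13, t #11); all 9 characters appear in both, in order. The LCS DP gives dp[13][11] = 9, so this is optimal.

9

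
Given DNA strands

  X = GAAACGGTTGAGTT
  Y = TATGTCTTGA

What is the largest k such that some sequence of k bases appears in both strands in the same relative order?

6

Match G [1,4]; then C [5,6]; then T [8,7]; then T [9,8]; then G [10,9]; then A [11,10] — 6 bases in the same relative order in both, and the DP table's final entry dp[14][10] is also 6, so no common subsequence is longer.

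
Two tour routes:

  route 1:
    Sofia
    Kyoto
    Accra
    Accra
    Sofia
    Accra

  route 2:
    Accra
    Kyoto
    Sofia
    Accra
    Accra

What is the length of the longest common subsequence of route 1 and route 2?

3

Match Sofia (route 1 #1, route 2 #3), Accra (route 1 #4, route 2 #4), Accra (route 1 #6, route 2 #5) — 3 stops in the same relative order in both. Since dp[6][5] = 3, nothing longer is possible.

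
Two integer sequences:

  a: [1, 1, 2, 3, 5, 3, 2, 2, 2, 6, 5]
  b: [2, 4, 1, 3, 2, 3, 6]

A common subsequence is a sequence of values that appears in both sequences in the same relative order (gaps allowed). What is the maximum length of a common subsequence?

Let dp[i][j] be the LCS length of the first i values of a and the first j values of b. dp[i][j] = dp[i-1][j-1]+1 when the i-th and j-th values match, else max(dp[i-1][j], dp[i][j-1]).
    ·  2  4  1  3  2  3  6
 ·  0  0  0  0  0  0  0  0
 1  0  0  0  1  1  1  1  1
 1  0  0  0  1  1  1  1  1
 2  0  1  1  1  1  2  2  2
 3  0  1  1  1  2  2  3  3
 5  0  1  1  1  2  2  3  3
 3  0  1  1  1  2  2  3  3
 2  0  1  1  1  2  3  3  3
 2  0  1  1  1  2  3  3  3
 2  0  1  1  1  2  3  3  3
 6  0  1  1  1  2  3  3  4
 5  0  1  1  1  2  3  3  4
dp[11][7] = 4. One LCS (by backtracking along matches): 1, 2, 3, 6.

4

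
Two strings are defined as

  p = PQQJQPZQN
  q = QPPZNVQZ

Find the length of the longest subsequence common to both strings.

4

Let dp[i][j] be the LCS length of the first i characters of p and the first j characters of q. dp[i][j] = dp[i-1][j-1]+1 when the i-th and j-th characters match, else max(dp[i-1][j], dp[i][j-1]).
    ·  Q  P  P  Z  N  V  Q  Z
 ·  0  0  0  0  0  0  0  0  0
 P  0  0  1  1  1  1  1  1  1
 Q  0  1  1  1  1  1  1  2  2
 Q  0  1  1  1  1  1  1  2  2
 J  0  1  1  1  1  1  1  2  2
 Q  0  1  1  1  1  1  1  2  2
 P  0  1  2  2  2  2  2  2  2
 Z  0  1  2  2  3  3  3  3  3
 Q  0  1  2  2  3  3  3  4  4
 N  0  1  2  2  3  4  4  4  4
dp[9][8] = 4. One LCS (by backtracking along matches): PPZQ.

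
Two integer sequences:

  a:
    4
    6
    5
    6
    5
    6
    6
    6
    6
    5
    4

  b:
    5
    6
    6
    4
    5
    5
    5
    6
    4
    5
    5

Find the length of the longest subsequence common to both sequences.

5

Let dp[i][j] be the LCS length of the first i values of a and the first j values of b. dp[i][j] = dp[i-1][j-1]+1 when the i-th and j-th values match, else max(dp[i-1][j], dp[i][j-1]).
    ·  5  6  6  4  5  5  5  6  4  5  5
 ·  0  0  0  0  0  0  0  0  0  0  0  0
 4  0  0  0  0  1  1  1  1  1  1  1  1
 6  0  0  1  1  1  1  1  1  2  2  2  2
 5  0  1  1  1  1  2  2  2  2  2  3  3
 6  0  1  2  2  2  2  2  2  3  3  3  3
 5  0  1  2  2  2  3  3  3  3  3  4  4
 6  0  1  2  3  3  3  3  3  4  4  4  4
 6  0  1  2  3  3  3  3  3  4  4  4  4
 6  0  1  2  3  3  3  3  3  4  4  4  4
 6  0  1  2  3  3  3  3  3  4  4  4  4
 5  0  1  2  3  3  4  4  4  4  4  5  5
 4  0  1  2  3  4  4  4  4  4  5  5  5
dp[11][11] = 5. One LCS (by backtracking along matches): 4, 5, 6, 5, 5.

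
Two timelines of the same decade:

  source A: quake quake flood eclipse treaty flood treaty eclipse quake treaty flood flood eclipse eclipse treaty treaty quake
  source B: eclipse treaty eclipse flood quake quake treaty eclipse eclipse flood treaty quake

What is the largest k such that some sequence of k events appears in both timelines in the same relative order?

9

Match eclipse at source A[4]=source B[1] → treaty at source A[5]=source B[2] → flood at source A[6]=source B[4] → quake at source A[9]=source B[6] → treaty at source A[10]=source B[7] → eclipse at source A[13]=source B[8] → eclipse at source A[14]=source B[9] → treaty at source A[16]=source B[11] → quake at source A[17]=source B[12] — 9 events in the same relative order in both. The LCS DP gives dp[17][12] = 9, so this is optimal.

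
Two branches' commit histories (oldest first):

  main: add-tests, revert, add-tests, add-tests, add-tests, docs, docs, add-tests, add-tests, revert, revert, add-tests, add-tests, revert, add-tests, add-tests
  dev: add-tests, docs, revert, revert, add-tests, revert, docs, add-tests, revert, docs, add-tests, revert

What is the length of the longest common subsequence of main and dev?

8

Taking add-tests [1,1], then revert [2,4], then add-tests [3,5], then docs [7,7], then add-tests [9,8], then revert [10,9], then add-tests [13,11], then revert [14,12] gives a common subsequence of length 8. The LCS DP gives dp[16][12] = 8, so this is optimal.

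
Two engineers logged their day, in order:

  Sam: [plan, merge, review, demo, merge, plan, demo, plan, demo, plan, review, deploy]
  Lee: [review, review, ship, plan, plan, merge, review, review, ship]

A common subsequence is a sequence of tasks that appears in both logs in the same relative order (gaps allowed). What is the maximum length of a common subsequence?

Pick plan [1,5], then merge [2,6], then review [3,7], then review [11,8]; all 4 tasks appear in both, in order. Since dp[12][9] = 4, nothing longer is possible.

4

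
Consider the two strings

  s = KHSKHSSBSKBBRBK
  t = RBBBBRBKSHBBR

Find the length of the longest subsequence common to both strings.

Pick K [1,8]; then S [3,9]; then H [5,10]; then B [11,11]; then B [12,12]; then R [13,13]; all 6 characters appear in both, in order. dp[15][13] = 6 confirms this is the maximum.

6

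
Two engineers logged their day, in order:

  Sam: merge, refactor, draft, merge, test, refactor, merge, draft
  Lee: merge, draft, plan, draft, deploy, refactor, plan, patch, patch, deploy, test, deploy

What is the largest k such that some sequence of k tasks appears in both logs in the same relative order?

3

One common subsequence of length 3: merge at Sam[1]=Lee[1]; then refactor at Sam[2]=Lee[6]; then test at Sam[5]=Lee[11]. Since dp[8][12] = 3, nothing longer is possible.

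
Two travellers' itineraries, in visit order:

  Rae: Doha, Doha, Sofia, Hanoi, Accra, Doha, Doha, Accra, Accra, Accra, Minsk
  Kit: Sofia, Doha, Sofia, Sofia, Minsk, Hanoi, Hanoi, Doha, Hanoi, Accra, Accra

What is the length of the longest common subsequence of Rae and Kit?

6

Pick Doha (Rae #1, Kit #2) → Sofia (Rae #3, Kit #4) → Hanoi (Rae #4, Kit #7) → Doha (Rae #6, Kit #8) → Accra (Rae #9, Kit #10) → Accra (Rae #10, Kit #11); all 6 stops appear in both, in order, and the DP table's final entry dp[11][11] is also 6, so no common subsequence is longer.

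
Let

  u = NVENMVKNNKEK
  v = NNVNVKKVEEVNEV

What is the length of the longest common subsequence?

7

Pick N [1,2]; then V [2,3]; then N [4,4]; then V [6,5]; then K [7,7]; then N [9,12]; then E [11,13]; all 7 characters appear in both, in order. The LCS DP gives dp[12][14] = 7, so this is optimal.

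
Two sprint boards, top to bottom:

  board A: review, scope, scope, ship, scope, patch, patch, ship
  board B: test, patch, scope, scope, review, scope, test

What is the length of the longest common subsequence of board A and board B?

Pick scope at board A[2]=board B[3]; then scope at board A[3]=board B[4]; then scope at board A[5]=board B[6]; all 3 tasks appear in both, in order. Since dp[8][7] = 3, nothing longer is possible.

3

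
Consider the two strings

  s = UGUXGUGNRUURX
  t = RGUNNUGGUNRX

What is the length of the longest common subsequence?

7

Pick U [1,6]; then G [2,7]; then G [5,8]; then U [6,9]; then N [8,10]; then R [12,11]; then X [13,12]; all 7 characters appear in both, in order, and the DP table's final entry dp[13][12] is also 7, so no common subsequence is longer.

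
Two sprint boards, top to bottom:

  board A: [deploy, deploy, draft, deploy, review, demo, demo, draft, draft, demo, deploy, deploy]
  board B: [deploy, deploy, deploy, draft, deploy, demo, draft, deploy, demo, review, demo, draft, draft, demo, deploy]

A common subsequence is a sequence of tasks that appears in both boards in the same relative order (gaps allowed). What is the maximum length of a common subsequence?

One common subsequence of length 10: deploy [1,3], deploy [2,5], draft [3,7], deploy [4,8], review [5,10], demo [7,11], draft [8,12], draft [9,13], demo [10,14], deploy [12,15], and the DP table's final entry dp[12][15] is also 10, so no common subsequence is longer.

10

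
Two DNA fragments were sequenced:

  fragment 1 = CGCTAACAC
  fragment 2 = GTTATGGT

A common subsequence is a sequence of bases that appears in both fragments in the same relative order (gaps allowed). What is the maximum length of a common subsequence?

Let dp[i][j] be the LCS length of the first i bases of fragment 1 and the first j bases of fragment 2. dp[i][j] = dp[i-1][j-1]+1 when the i-th and j-th bases match, else max(dp[i-1][j], dp[i][j-1]).
    ·  G  T  T  A  T  G  G  T
 ·  0  0  0  0  0  0  0  0  0
 C  0  0  0  0  0  0  0  0  0
 G  0  1  1  1  1  1  1  1  1
 C  0  1  1  1  1  1  1  1  1
 T  0  1  2  2  2  2  2  2  2
 A  0  1  2  2  3  3  3  3  3
 A  0  1  2  2  3  3  3  3  3
 C  0  1  2  2  3  3  3  3  3
 A  0  1  2  2  3  3  3  3  3
 C  0  1  2  2  3  3  3  3  3
dp[9][8] = 3. One LCS (by backtracking along matches): GTA.

3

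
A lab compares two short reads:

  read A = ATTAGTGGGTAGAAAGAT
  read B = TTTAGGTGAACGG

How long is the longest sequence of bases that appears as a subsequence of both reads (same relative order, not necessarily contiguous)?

Pick T at read A[2]=read B[2] → T at read A[3]=read B[3] → A at read A[4]=read B[4] → G at read A[8]=read B[5] → G at read A[9]=read B[6] → T at read A[10]=read B[7] → G at read A[12]=read B[8] → A at read A[13]=read B[9] → A at read A[14]=read B[10] → G at read A[16]=read B[13]; all 10 bases appear in both, in order. Since dp[18][13] = 10, nothing longer is possible.

10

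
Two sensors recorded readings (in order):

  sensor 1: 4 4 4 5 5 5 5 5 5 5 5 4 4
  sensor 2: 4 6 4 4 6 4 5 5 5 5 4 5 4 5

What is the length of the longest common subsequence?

9

Taking 4 at sensor 1[1]=sensor 2[3]; then 4 at sensor 1[2]=sensor 2[4]; then 4 at sensor 1[3]=sensor 2[6]; then 5 at sensor 1[4]=sensor 2[7]; then 5 at sensor 1[5]=sensor 2[8]; then 5 at sensor 1[6]=sensor 2[9]; then 5 at sensor 1[7]=sensor 2[10]; then 5 at sensor 1[8]=sensor 2[12]; then 5 at sensor 1[11]=sensor 2[14] gives a common subsequence of length 9, and the DP table's final entry dp[13][14] is also 9, so no common subsequence is longer.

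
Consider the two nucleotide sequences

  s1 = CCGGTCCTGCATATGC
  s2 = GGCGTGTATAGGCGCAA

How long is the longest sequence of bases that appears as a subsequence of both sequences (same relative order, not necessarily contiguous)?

10

Taking G (s1 #3, s2 #1), then G (s1 #4, s2 #2), then C (s1 #6, s2 #3), then T (s1 #8, s2 #5), then G (s1 #9, s2 #6), then A (s1 #11, s2 #8), then T (s1 #12, s2 #9), then A (s1 #13, s2 #10), then G (s1 #15, s2 #14), then C (s1 #16, s2 #15) gives a common subsequence of length 10, and the DP table's final entry dp[16][17] is also 10, so no common subsequence is longer.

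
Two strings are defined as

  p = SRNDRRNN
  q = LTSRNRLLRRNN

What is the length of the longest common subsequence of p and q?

7

Let dp[i][j] be the LCS length of the first i characters of p and the first j characters of q. dp[i][j] = dp[i-1][j-1]+1 when the i-th and j-th characters match, else max(dp[i-1][j], dp[i][j-1]).
    ·  L  T  S  R  N  R  L  L  R  R  N  N
 ·  0  0  0  0  0  0  0  0  0  0  0  0  0
 S  0  0  0  1  1  1  1  1  1  1  1  1  1
 R  0  0  0  1  2  2  2  2  2  2  2  2  2
 N  0  0  0  1  2  3  3  3  3  3  3  3  3
 D  0  0  0  1  2  3  3  3  3  3  3  3  3
 R  0  0  0  1  2  3  4  4  4  4  4  4  4
 R  0  0  0  1  2  3  4  4  4  5  5  5  5
 N  0  0  0  1  2  3  4  4  4  5  5  6  6
 N  0  0  0  1  2  3  4  4  4  5  5  6  7
dp[8][12] = 7. One LCS (by backtracking along matches): SRNRRNN.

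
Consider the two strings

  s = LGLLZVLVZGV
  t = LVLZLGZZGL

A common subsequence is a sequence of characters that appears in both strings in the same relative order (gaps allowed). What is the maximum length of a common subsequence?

Match L [1,1], L [3,3], L [4,5], Z [5,7], Z [9,8], G [10,9] — 6 characters in the same relative order in both. dp[11][10] = 6 confirms this is the maximum.

6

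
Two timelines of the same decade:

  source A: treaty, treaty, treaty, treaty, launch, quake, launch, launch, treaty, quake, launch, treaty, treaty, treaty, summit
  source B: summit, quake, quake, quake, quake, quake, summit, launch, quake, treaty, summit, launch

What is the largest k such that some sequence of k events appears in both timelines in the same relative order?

Taking quake [6,6], then launch [8,8], then quake [10,9], then treaty [14,10], then summit [15,11] gives a common subsequence of length 5. dp[15][12] = 5 confirms this is the maximum.

5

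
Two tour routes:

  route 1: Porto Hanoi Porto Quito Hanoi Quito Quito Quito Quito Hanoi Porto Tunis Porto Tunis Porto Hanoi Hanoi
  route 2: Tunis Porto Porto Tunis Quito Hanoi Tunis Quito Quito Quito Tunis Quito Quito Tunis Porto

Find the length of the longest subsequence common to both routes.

One common subsequence of length 10: Porto at route 1[1]=route 2[2] → Porto at route 1[3]=route 2[3] → Quito at route 1[4]=route 2[5] → Hanoi at route 1[5]=route 2[6] → Quito at route 1[6]=route 2[9] → Quito at route 1[7]=route 2[10] → Quito at route 1[8]=route 2[12] → Quito at route 1[9]=route 2[13] → Tunis at route 1[14]=route 2[14] → Porto at route 1[15]=route 2[15]. dp[17][15] = 10 confirms this is the maximum.

10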